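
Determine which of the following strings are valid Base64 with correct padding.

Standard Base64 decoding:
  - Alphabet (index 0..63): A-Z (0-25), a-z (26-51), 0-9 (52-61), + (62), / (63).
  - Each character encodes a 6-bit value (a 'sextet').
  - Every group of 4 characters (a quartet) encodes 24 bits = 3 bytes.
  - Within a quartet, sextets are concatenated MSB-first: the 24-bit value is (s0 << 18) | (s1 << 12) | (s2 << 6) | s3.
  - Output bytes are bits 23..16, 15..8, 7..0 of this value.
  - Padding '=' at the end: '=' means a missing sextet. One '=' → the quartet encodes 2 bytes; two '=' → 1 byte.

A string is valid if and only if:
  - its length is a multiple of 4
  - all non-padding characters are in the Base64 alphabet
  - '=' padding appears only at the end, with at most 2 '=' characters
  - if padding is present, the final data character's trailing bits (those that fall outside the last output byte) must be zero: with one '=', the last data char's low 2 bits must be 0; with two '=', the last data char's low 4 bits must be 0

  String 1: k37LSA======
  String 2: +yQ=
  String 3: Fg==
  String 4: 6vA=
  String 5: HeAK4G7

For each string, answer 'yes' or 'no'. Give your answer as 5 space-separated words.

Answer: no yes yes yes no

Derivation:
String 1: 'k37LSA======' → invalid (6 pad chars (max 2))
String 2: '+yQ=' → valid
String 3: 'Fg==' → valid
String 4: '6vA=' → valid
String 5: 'HeAK4G7' → invalid (len=7 not mult of 4)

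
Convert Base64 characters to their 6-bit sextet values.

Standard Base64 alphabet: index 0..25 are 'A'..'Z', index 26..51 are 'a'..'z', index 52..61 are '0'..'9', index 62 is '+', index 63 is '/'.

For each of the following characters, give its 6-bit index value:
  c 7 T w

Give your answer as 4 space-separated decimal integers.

Answer: 28 59 19 48

Derivation:
'c': a..z range, 26 + ord('c') − ord('a') = 28
'7': 0..9 range, 52 + ord('7') − ord('0') = 59
'T': A..Z range, ord('T') − ord('A') = 19
'w': a..z range, 26 + ord('w') − ord('a') = 48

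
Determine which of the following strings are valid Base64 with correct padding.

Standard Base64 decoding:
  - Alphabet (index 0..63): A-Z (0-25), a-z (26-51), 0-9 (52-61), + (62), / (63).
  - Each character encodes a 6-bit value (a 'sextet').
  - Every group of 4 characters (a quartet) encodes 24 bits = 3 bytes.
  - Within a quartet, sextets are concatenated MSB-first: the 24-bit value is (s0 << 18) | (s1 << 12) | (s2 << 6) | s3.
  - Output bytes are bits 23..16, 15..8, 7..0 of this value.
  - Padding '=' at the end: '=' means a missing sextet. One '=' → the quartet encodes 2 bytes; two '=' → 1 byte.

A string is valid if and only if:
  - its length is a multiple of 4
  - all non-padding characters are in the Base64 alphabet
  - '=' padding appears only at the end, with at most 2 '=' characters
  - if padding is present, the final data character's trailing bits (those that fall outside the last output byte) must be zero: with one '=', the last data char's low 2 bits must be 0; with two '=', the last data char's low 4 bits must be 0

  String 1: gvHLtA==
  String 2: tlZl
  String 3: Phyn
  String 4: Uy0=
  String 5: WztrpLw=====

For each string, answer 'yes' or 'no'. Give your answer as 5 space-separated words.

String 1: 'gvHLtA==' → valid
String 2: 'tlZl' → valid
String 3: 'Phyn' → valid
String 4: 'Uy0=' → valid
String 5: 'WztrpLw=====' → invalid (5 pad chars (max 2))

Answer: yes yes yes yes no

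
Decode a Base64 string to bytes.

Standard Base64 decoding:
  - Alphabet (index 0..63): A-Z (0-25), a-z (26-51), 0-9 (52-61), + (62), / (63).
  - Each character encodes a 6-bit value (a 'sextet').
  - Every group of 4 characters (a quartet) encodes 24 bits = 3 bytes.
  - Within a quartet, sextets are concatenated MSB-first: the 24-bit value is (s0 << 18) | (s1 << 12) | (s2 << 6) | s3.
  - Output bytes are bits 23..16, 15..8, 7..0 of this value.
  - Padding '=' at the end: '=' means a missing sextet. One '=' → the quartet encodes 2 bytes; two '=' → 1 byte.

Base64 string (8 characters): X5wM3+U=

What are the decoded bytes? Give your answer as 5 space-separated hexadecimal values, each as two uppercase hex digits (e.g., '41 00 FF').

Answer: 5F 9C 0C DF E5

Derivation:
After char 0 ('X'=23): chars_in_quartet=1 acc=0x17 bytes_emitted=0
After char 1 ('5'=57): chars_in_quartet=2 acc=0x5F9 bytes_emitted=0
After char 2 ('w'=48): chars_in_quartet=3 acc=0x17E70 bytes_emitted=0
After char 3 ('M'=12): chars_in_quartet=4 acc=0x5F9C0C -> emit 5F 9C 0C, reset; bytes_emitted=3
After char 4 ('3'=55): chars_in_quartet=1 acc=0x37 bytes_emitted=3
After char 5 ('+'=62): chars_in_quartet=2 acc=0xDFE bytes_emitted=3
After char 6 ('U'=20): chars_in_quartet=3 acc=0x37F94 bytes_emitted=3
Padding '=': partial quartet acc=0x37F94 -> emit DF E5; bytes_emitted=5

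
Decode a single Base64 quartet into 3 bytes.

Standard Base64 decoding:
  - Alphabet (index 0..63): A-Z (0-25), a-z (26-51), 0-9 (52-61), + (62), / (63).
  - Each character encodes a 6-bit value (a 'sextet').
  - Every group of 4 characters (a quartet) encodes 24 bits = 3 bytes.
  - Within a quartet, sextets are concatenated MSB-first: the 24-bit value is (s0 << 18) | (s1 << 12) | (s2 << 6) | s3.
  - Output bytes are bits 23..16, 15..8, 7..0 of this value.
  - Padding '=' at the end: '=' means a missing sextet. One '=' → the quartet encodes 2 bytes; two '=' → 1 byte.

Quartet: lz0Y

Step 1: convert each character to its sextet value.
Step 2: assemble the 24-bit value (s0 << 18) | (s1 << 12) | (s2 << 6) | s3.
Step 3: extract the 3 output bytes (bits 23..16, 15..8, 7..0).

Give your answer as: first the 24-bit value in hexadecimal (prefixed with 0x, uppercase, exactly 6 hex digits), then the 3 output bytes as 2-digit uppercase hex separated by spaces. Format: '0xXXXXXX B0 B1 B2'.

Answer: 0x973D18 97 3D 18

Derivation:
Sextets: l=37, z=51, 0=52, Y=24
24-bit: (37<<18) | (51<<12) | (52<<6) | 24
      = 0x940000 | 0x033000 | 0x000D00 | 0x000018
      = 0x973D18
Bytes: (v>>16)&0xFF=97, (v>>8)&0xFF=3D, v&0xFF=18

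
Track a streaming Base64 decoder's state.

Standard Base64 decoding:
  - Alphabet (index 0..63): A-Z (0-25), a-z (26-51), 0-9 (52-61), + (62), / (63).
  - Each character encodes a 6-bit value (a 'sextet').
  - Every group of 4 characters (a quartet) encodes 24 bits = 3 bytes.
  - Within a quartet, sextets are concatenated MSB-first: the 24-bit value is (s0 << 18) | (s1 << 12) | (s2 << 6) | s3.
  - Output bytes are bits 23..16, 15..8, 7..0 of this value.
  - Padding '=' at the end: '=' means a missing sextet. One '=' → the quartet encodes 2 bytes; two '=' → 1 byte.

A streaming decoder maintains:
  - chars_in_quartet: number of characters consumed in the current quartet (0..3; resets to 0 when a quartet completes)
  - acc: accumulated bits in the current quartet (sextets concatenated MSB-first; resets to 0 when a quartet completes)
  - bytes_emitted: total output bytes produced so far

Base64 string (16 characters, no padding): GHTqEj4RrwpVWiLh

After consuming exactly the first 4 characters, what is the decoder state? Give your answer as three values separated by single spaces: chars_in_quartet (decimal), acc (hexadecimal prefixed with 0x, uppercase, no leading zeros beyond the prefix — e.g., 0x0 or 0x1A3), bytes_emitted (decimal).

Answer: 0 0x0 3

Derivation:
After char 0 ('G'=6): chars_in_quartet=1 acc=0x6 bytes_emitted=0
After char 1 ('H'=7): chars_in_quartet=2 acc=0x187 bytes_emitted=0
After char 2 ('T'=19): chars_in_quartet=3 acc=0x61D3 bytes_emitted=0
After char 3 ('q'=42): chars_in_quartet=4 acc=0x1874EA -> emit 18 74 EA, reset; bytes_emitted=3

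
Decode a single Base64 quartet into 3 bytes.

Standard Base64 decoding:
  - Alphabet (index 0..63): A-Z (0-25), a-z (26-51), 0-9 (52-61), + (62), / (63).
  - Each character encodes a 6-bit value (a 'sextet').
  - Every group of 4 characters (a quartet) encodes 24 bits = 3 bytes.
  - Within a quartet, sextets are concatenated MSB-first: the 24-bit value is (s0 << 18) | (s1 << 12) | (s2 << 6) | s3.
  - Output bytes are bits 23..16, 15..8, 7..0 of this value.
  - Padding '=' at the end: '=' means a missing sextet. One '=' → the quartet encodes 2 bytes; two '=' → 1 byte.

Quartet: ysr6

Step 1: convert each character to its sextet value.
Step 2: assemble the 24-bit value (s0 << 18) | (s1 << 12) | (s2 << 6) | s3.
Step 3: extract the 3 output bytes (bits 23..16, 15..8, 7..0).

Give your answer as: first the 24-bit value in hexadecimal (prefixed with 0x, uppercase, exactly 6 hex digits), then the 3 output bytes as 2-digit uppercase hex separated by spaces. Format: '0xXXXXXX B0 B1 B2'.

Sextets: y=50, s=44, r=43, 6=58
24-bit: (50<<18) | (44<<12) | (43<<6) | 58
      = 0xC80000 | 0x02C000 | 0x000AC0 | 0x00003A
      = 0xCACAFA
Bytes: (v>>16)&0xFF=CA, (v>>8)&0xFF=CA, v&0xFF=FA

Answer: 0xCACAFA CA CA FA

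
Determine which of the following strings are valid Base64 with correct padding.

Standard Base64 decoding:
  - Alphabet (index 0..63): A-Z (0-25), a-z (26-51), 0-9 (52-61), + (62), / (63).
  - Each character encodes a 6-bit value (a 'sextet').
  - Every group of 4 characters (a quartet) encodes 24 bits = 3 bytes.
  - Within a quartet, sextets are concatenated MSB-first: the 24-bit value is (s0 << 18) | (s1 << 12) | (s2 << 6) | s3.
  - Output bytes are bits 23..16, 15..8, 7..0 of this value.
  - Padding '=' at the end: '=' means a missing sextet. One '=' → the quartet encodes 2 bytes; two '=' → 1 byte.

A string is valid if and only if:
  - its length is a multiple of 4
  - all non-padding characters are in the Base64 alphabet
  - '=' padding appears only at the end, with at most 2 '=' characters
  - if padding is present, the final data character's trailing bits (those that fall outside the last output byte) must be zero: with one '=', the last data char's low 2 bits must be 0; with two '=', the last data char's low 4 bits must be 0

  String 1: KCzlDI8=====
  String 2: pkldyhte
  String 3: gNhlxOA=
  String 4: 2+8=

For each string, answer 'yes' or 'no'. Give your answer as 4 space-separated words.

String 1: 'KCzlDI8=====' → invalid (5 pad chars (max 2))
String 2: 'pkldyhte' → valid
String 3: 'gNhlxOA=' → valid
String 4: '2+8=' → valid

Answer: no yes yes yes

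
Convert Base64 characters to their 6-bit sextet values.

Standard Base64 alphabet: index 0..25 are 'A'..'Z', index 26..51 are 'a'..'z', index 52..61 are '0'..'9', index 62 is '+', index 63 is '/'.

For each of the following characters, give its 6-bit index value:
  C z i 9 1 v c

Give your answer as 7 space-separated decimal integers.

'C': A..Z range, ord('C') − ord('A') = 2
'z': a..z range, 26 + ord('z') − ord('a') = 51
'i': a..z range, 26 + ord('i') − ord('a') = 34
'9': 0..9 range, 52 + ord('9') − ord('0') = 61
'1': 0..9 range, 52 + ord('1') − ord('0') = 53
'v': a..z range, 26 + ord('v') − ord('a') = 47
'c': a..z range, 26 + ord('c') − ord('a') = 28

Answer: 2 51 34 61 53 47 28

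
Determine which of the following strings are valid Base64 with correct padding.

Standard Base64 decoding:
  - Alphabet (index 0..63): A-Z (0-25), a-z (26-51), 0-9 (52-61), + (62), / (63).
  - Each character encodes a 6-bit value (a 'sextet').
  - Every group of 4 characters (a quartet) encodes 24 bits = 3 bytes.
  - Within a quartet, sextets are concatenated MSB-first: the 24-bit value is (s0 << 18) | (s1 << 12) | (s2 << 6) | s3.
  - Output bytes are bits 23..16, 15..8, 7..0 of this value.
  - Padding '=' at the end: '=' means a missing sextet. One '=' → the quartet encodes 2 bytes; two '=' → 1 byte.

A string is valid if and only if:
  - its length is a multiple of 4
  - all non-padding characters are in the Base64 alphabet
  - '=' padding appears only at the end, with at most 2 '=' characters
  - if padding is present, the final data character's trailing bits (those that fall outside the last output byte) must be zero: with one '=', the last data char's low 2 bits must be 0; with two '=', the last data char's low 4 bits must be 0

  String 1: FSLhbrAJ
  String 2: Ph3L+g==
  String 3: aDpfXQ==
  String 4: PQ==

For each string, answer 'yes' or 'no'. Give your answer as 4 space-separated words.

String 1: 'FSLhbrAJ' → valid
String 2: 'Ph3L+g==' → valid
String 3: 'aDpfXQ==' → valid
String 4: 'PQ==' → valid

Answer: yes yes yes yes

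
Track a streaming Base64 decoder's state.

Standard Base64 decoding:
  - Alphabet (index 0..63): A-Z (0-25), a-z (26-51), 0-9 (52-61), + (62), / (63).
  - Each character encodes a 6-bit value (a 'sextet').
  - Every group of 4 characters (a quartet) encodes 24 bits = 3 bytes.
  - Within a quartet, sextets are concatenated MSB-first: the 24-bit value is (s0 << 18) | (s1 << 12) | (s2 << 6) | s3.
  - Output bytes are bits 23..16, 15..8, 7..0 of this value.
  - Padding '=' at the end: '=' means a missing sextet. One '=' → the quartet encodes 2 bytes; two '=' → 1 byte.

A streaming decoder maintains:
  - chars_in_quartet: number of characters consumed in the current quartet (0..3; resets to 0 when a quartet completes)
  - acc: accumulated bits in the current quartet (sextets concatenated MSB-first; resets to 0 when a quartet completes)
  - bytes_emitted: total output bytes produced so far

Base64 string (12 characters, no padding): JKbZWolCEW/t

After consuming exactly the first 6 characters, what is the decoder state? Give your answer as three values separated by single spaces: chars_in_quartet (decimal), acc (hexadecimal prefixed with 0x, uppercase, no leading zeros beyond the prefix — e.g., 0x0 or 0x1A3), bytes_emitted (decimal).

Answer: 2 0x5A8 3

Derivation:
After char 0 ('J'=9): chars_in_quartet=1 acc=0x9 bytes_emitted=0
After char 1 ('K'=10): chars_in_quartet=2 acc=0x24A bytes_emitted=0
After char 2 ('b'=27): chars_in_quartet=3 acc=0x929B bytes_emitted=0
After char 3 ('Z'=25): chars_in_quartet=4 acc=0x24A6D9 -> emit 24 A6 D9, reset; bytes_emitted=3
After char 4 ('W'=22): chars_in_quartet=1 acc=0x16 bytes_emitted=3
After char 5 ('o'=40): chars_in_quartet=2 acc=0x5A8 bytes_emitted=3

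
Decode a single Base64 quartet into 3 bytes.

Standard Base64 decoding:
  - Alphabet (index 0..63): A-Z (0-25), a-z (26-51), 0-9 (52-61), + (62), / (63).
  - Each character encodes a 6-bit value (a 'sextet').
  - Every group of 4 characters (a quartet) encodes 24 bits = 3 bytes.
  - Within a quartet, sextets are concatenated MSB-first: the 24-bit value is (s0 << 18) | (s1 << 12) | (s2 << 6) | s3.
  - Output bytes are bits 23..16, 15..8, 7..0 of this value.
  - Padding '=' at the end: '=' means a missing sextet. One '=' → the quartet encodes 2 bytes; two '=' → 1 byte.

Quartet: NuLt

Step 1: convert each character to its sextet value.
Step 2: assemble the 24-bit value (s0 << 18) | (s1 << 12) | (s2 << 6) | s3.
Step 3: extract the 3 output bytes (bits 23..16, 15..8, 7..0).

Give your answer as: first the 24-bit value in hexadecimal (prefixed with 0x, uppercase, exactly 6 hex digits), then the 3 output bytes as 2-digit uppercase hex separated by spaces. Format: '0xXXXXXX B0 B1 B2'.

Sextets: N=13, u=46, L=11, t=45
24-bit: (13<<18) | (46<<12) | (11<<6) | 45
      = 0x340000 | 0x02E000 | 0x0002C0 | 0x00002D
      = 0x36E2ED
Bytes: (v>>16)&0xFF=36, (v>>8)&0xFF=E2, v&0xFF=ED

Answer: 0x36E2ED 36 E2 ED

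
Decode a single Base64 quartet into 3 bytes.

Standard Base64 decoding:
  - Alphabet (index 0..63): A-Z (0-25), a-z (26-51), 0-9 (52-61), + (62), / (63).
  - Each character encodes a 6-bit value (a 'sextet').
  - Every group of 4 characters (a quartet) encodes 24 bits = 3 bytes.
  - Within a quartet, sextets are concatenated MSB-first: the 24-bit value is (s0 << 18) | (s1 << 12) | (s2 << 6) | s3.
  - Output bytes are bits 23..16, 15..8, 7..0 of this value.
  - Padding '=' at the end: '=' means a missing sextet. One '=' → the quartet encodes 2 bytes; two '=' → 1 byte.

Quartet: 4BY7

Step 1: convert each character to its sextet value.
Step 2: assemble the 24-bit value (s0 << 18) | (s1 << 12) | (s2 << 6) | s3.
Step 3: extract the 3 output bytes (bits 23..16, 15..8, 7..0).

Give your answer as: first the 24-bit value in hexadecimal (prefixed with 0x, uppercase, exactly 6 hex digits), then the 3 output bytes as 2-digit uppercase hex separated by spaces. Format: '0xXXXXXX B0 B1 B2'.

Answer: 0xE0163B E0 16 3B

Derivation:
Sextets: 4=56, B=1, Y=24, 7=59
24-bit: (56<<18) | (1<<12) | (24<<6) | 59
      = 0xE00000 | 0x001000 | 0x000600 | 0x00003B
      = 0xE0163B
Bytes: (v>>16)&0xFF=E0, (v>>8)&0xFF=16, v&0xFF=3B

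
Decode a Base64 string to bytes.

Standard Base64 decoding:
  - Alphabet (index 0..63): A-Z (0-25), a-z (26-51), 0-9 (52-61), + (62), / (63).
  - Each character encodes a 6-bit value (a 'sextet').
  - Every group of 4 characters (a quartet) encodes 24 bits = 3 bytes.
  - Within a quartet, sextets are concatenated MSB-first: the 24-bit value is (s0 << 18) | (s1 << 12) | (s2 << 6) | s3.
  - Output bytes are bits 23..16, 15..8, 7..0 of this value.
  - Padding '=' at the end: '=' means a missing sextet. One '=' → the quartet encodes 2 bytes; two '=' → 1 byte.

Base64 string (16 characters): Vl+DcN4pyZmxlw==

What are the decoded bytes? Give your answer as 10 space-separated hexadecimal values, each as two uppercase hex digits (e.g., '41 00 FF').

After char 0 ('V'=21): chars_in_quartet=1 acc=0x15 bytes_emitted=0
After char 1 ('l'=37): chars_in_quartet=2 acc=0x565 bytes_emitted=0
After char 2 ('+'=62): chars_in_quartet=3 acc=0x1597E bytes_emitted=0
After char 3 ('D'=3): chars_in_quartet=4 acc=0x565F83 -> emit 56 5F 83, reset; bytes_emitted=3
After char 4 ('c'=28): chars_in_quartet=1 acc=0x1C bytes_emitted=3
After char 5 ('N'=13): chars_in_quartet=2 acc=0x70D bytes_emitted=3
After char 6 ('4'=56): chars_in_quartet=3 acc=0x1C378 bytes_emitted=3
After char 7 ('p'=41): chars_in_quartet=4 acc=0x70DE29 -> emit 70 DE 29, reset; bytes_emitted=6
After char 8 ('y'=50): chars_in_quartet=1 acc=0x32 bytes_emitted=6
After char 9 ('Z'=25): chars_in_quartet=2 acc=0xC99 bytes_emitted=6
After char 10 ('m'=38): chars_in_quartet=3 acc=0x32666 bytes_emitted=6
After char 11 ('x'=49): chars_in_quartet=4 acc=0xC999B1 -> emit C9 99 B1, reset; bytes_emitted=9
After char 12 ('l'=37): chars_in_quartet=1 acc=0x25 bytes_emitted=9
After char 13 ('w'=48): chars_in_quartet=2 acc=0x970 bytes_emitted=9
Padding '==': partial quartet acc=0x970 -> emit 97; bytes_emitted=10

Answer: 56 5F 83 70 DE 29 C9 99 B1 97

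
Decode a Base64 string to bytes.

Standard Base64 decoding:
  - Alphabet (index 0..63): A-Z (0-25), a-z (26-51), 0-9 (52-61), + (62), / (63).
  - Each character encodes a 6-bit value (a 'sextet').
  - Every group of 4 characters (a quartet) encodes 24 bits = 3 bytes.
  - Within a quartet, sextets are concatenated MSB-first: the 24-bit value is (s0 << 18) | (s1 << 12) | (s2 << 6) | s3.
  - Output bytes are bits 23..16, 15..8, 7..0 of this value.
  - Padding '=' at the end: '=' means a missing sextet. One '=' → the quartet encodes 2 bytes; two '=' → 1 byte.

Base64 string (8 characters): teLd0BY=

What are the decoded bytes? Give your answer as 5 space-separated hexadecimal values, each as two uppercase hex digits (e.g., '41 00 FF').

After char 0 ('t'=45): chars_in_quartet=1 acc=0x2D bytes_emitted=0
After char 1 ('e'=30): chars_in_quartet=2 acc=0xB5E bytes_emitted=0
After char 2 ('L'=11): chars_in_quartet=3 acc=0x2D78B bytes_emitted=0
After char 3 ('d'=29): chars_in_quartet=4 acc=0xB5E2DD -> emit B5 E2 DD, reset; bytes_emitted=3
After char 4 ('0'=52): chars_in_quartet=1 acc=0x34 bytes_emitted=3
After char 5 ('B'=1): chars_in_quartet=2 acc=0xD01 bytes_emitted=3
After char 6 ('Y'=24): chars_in_quartet=3 acc=0x34058 bytes_emitted=3
Padding '=': partial quartet acc=0x34058 -> emit D0 16; bytes_emitted=5

Answer: B5 E2 DD D0 16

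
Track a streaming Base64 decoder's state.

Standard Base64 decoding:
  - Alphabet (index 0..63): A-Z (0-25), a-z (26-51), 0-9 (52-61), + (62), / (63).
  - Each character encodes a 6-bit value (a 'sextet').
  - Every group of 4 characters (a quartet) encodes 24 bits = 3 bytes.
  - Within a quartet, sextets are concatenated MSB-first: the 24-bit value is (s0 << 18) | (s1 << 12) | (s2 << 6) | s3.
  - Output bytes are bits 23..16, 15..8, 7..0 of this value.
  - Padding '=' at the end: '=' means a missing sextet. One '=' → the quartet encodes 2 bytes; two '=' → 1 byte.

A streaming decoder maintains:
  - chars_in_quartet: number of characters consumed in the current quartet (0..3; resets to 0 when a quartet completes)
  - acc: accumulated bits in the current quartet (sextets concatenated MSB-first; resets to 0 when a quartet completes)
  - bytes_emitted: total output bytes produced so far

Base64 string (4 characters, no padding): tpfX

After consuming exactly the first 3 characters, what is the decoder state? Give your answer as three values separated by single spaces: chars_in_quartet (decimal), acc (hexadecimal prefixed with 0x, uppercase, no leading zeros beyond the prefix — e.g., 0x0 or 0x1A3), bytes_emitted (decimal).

Answer: 3 0x2DA5F 0

Derivation:
After char 0 ('t'=45): chars_in_quartet=1 acc=0x2D bytes_emitted=0
After char 1 ('p'=41): chars_in_quartet=2 acc=0xB69 bytes_emitted=0
After char 2 ('f'=31): chars_in_quartet=3 acc=0x2DA5F bytes_emitted=0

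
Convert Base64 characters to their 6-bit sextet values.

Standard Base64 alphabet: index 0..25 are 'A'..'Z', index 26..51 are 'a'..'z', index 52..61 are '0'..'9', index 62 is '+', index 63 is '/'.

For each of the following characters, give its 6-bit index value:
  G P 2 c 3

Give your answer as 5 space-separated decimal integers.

'G': A..Z range, ord('G') − ord('A') = 6
'P': A..Z range, ord('P') − ord('A') = 15
'2': 0..9 range, 52 + ord('2') − ord('0') = 54
'c': a..z range, 26 + ord('c') − ord('a') = 28
'3': 0..9 range, 52 + ord('3') − ord('0') = 55

Answer: 6 15 54 28 55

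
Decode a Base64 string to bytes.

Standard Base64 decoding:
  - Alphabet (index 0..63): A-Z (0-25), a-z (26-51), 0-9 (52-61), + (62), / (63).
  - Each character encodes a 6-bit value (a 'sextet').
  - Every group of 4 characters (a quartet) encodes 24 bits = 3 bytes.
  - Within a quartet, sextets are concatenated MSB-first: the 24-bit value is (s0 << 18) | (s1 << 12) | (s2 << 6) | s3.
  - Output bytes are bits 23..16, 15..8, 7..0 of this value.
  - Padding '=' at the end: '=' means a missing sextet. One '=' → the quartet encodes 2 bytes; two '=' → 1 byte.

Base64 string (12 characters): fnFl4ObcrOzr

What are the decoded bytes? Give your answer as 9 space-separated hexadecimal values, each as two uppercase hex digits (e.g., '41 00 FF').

After char 0 ('f'=31): chars_in_quartet=1 acc=0x1F bytes_emitted=0
After char 1 ('n'=39): chars_in_quartet=2 acc=0x7E7 bytes_emitted=0
After char 2 ('F'=5): chars_in_quartet=3 acc=0x1F9C5 bytes_emitted=0
After char 3 ('l'=37): chars_in_quartet=4 acc=0x7E7165 -> emit 7E 71 65, reset; bytes_emitted=3
After char 4 ('4'=56): chars_in_quartet=1 acc=0x38 bytes_emitted=3
After char 5 ('O'=14): chars_in_quartet=2 acc=0xE0E bytes_emitted=3
After char 6 ('b'=27): chars_in_quartet=3 acc=0x3839B bytes_emitted=3
After char 7 ('c'=28): chars_in_quartet=4 acc=0xE0E6DC -> emit E0 E6 DC, reset; bytes_emitted=6
After char 8 ('r'=43): chars_in_quartet=1 acc=0x2B bytes_emitted=6
After char 9 ('O'=14): chars_in_quartet=2 acc=0xACE bytes_emitted=6
After char 10 ('z'=51): chars_in_quartet=3 acc=0x2B3B3 bytes_emitted=6
After char 11 ('r'=43): chars_in_quartet=4 acc=0xACECEB -> emit AC EC EB, reset; bytes_emitted=9

Answer: 7E 71 65 E0 E6 DC AC EC EB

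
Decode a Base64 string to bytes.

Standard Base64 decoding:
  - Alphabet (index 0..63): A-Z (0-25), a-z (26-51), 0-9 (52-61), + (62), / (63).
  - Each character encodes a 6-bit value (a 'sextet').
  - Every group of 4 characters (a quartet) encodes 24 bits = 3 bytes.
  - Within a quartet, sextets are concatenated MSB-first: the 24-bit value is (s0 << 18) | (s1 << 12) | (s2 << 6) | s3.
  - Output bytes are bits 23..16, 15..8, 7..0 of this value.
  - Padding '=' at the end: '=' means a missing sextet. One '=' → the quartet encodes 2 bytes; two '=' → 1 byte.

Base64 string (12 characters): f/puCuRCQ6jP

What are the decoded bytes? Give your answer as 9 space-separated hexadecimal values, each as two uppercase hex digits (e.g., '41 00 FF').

Answer: 7F FA 6E 0A E4 42 43 A8 CF

Derivation:
After char 0 ('f'=31): chars_in_quartet=1 acc=0x1F bytes_emitted=0
After char 1 ('/'=63): chars_in_quartet=2 acc=0x7FF bytes_emitted=0
After char 2 ('p'=41): chars_in_quartet=3 acc=0x1FFE9 bytes_emitted=0
After char 3 ('u'=46): chars_in_quartet=4 acc=0x7FFA6E -> emit 7F FA 6E, reset; bytes_emitted=3
After char 4 ('C'=2): chars_in_quartet=1 acc=0x2 bytes_emitted=3
After char 5 ('u'=46): chars_in_quartet=2 acc=0xAE bytes_emitted=3
After char 6 ('R'=17): chars_in_quartet=3 acc=0x2B91 bytes_emitted=3
After char 7 ('C'=2): chars_in_quartet=4 acc=0xAE442 -> emit 0A E4 42, reset; bytes_emitted=6
After char 8 ('Q'=16): chars_in_quartet=1 acc=0x10 bytes_emitted=6
After char 9 ('6'=58): chars_in_quartet=2 acc=0x43A bytes_emitted=6
After char 10 ('j'=35): chars_in_quartet=3 acc=0x10EA3 bytes_emitted=6
After char 11 ('P'=15): chars_in_quartet=4 acc=0x43A8CF -> emit 43 A8 CF, reset; bytes_emitted=9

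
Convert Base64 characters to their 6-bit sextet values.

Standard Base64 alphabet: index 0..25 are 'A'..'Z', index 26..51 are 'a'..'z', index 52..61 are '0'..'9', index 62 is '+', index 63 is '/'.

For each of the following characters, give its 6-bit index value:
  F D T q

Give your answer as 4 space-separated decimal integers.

'F': A..Z range, ord('F') − ord('A') = 5
'D': A..Z range, ord('D') − ord('A') = 3
'T': A..Z range, ord('T') − ord('A') = 19
'q': a..z range, 26 + ord('q') − ord('a') = 42

Answer: 5 3 19 42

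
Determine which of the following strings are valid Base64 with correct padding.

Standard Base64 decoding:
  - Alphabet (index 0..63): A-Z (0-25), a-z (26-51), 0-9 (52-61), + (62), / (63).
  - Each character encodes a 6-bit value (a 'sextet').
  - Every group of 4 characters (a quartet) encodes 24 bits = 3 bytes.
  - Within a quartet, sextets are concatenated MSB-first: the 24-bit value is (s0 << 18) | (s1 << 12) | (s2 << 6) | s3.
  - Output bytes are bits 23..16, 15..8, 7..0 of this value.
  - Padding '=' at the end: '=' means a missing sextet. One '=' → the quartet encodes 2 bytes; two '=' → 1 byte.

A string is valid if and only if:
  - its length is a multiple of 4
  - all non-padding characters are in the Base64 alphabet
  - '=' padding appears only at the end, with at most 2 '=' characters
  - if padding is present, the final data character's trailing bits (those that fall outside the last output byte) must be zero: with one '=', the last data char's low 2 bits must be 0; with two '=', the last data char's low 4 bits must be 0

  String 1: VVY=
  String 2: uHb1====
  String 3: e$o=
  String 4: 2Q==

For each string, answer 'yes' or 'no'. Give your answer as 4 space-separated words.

String 1: 'VVY=' → valid
String 2: 'uHb1====' → invalid (4 pad chars (max 2))
String 3: 'e$o=' → invalid (bad char(s): ['$'])
String 4: '2Q==' → valid

Answer: yes no no yes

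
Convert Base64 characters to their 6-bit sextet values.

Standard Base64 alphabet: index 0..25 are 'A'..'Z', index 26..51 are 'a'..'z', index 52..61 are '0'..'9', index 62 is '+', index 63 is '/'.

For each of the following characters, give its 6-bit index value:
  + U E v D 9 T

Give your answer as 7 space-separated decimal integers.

'+': index 62
'U': A..Z range, ord('U') − ord('A') = 20
'E': A..Z range, ord('E') − ord('A') = 4
'v': a..z range, 26 + ord('v') − ord('a') = 47
'D': A..Z range, ord('D') − ord('A') = 3
'9': 0..9 range, 52 + ord('9') − ord('0') = 61
'T': A..Z range, ord('T') − ord('A') = 19

Answer: 62 20 4 47 3 61 19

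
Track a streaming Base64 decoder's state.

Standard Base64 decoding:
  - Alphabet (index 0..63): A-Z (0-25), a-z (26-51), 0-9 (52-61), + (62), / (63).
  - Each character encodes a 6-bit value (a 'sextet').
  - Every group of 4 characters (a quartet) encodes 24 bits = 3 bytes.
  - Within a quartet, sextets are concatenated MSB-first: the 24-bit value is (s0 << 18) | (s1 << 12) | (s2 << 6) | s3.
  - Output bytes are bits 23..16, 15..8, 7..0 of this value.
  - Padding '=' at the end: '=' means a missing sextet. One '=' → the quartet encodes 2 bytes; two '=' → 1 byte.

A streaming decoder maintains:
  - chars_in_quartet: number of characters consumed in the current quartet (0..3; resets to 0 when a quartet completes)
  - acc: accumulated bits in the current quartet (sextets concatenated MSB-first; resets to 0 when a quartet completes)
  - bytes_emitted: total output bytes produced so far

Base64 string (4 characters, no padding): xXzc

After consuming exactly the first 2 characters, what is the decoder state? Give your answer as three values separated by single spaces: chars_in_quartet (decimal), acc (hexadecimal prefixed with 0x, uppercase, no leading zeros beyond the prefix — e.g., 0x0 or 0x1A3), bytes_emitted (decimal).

Answer: 2 0xC57 0

Derivation:
After char 0 ('x'=49): chars_in_quartet=1 acc=0x31 bytes_emitted=0
After char 1 ('X'=23): chars_in_quartet=2 acc=0xC57 bytes_emitted=0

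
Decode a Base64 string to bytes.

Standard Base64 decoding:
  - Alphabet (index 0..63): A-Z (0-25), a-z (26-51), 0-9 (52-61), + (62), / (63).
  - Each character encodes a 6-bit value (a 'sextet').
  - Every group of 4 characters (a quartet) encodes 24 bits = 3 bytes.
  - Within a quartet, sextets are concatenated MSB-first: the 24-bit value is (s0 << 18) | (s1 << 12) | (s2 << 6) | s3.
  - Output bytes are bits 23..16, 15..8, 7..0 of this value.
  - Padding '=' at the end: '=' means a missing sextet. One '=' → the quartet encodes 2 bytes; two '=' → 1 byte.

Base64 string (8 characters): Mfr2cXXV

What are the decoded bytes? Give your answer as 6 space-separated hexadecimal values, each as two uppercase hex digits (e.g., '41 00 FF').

After char 0 ('M'=12): chars_in_quartet=1 acc=0xC bytes_emitted=0
After char 1 ('f'=31): chars_in_quartet=2 acc=0x31F bytes_emitted=0
After char 2 ('r'=43): chars_in_quartet=3 acc=0xC7EB bytes_emitted=0
After char 3 ('2'=54): chars_in_quartet=4 acc=0x31FAF6 -> emit 31 FA F6, reset; bytes_emitted=3
After char 4 ('c'=28): chars_in_quartet=1 acc=0x1C bytes_emitted=3
After char 5 ('X'=23): chars_in_quartet=2 acc=0x717 bytes_emitted=3
After char 6 ('X'=23): chars_in_quartet=3 acc=0x1C5D7 bytes_emitted=3
After char 7 ('V'=21): chars_in_quartet=4 acc=0x7175D5 -> emit 71 75 D5, reset; bytes_emitted=6

Answer: 31 FA F6 71 75 D5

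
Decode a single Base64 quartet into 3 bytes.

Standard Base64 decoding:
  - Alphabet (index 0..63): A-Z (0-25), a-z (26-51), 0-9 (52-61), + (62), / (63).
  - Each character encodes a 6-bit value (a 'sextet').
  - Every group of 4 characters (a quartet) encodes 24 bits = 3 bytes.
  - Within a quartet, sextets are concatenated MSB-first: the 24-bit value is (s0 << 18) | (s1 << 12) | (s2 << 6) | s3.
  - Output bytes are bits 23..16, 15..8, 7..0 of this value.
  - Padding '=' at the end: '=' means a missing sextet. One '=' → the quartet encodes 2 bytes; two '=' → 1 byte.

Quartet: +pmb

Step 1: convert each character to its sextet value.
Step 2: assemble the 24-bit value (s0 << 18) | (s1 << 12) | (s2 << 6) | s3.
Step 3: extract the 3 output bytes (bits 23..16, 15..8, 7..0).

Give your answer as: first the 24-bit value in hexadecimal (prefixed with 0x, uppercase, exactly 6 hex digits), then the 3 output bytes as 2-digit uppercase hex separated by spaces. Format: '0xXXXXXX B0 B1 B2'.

Sextets: +=62, p=41, m=38, b=27
24-bit: (62<<18) | (41<<12) | (38<<6) | 27
      = 0xF80000 | 0x029000 | 0x000980 | 0x00001B
      = 0xFA999B
Bytes: (v>>16)&0xFF=FA, (v>>8)&0xFF=99, v&0xFF=9B

Answer: 0xFA999B FA 99 9B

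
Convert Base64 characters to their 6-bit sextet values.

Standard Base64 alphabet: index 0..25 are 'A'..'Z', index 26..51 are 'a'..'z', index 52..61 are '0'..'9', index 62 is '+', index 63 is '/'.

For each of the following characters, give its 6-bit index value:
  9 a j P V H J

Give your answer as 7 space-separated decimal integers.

'9': 0..9 range, 52 + ord('9') − ord('0') = 61
'a': a..z range, 26 + ord('a') − ord('a') = 26
'j': a..z range, 26 + ord('j') − ord('a') = 35
'P': A..Z range, ord('P') − ord('A') = 15
'V': A..Z range, ord('V') − ord('A') = 21
'H': A..Z range, ord('H') − ord('A') = 7
'J': A..Z range, ord('J') − ord('A') = 9

Answer: 61 26 35 15 21 7 9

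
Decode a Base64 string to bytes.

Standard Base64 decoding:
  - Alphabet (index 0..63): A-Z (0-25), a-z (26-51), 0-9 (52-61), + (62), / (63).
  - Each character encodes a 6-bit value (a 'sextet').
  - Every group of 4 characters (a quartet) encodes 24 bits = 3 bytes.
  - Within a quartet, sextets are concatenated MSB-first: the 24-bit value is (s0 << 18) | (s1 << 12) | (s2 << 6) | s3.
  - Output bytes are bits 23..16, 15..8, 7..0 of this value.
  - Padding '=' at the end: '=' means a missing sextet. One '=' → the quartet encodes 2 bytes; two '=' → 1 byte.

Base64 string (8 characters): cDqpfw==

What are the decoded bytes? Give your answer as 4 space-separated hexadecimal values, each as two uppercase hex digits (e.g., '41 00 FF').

After char 0 ('c'=28): chars_in_quartet=1 acc=0x1C bytes_emitted=0
After char 1 ('D'=3): chars_in_quartet=2 acc=0x703 bytes_emitted=0
After char 2 ('q'=42): chars_in_quartet=3 acc=0x1C0EA bytes_emitted=0
After char 3 ('p'=41): chars_in_quartet=4 acc=0x703AA9 -> emit 70 3A A9, reset; bytes_emitted=3
After char 4 ('f'=31): chars_in_quartet=1 acc=0x1F bytes_emitted=3
After char 5 ('w'=48): chars_in_quartet=2 acc=0x7F0 bytes_emitted=3
Padding '==': partial quartet acc=0x7F0 -> emit 7F; bytes_emitted=4

Answer: 70 3A A9 7F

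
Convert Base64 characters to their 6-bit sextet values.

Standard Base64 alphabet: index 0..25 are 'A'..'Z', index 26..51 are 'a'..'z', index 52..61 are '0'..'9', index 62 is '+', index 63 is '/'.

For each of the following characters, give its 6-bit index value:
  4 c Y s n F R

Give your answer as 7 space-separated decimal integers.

'4': 0..9 range, 52 + ord('4') − ord('0') = 56
'c': a..z range, 26 + ord('c') − ord('a') = 28
'Y': A..Z range, ord('Y') − ord('A') = 24
's': a..z range, 26 + ord('s') − ord('a') = 44
'n': a..z range, 26 + ord('n') − ord('a') = 39
'F': A..Z range, ord('F') − ord('A') = 5
'R': A..Z range, ord('R') − ord('A') = 17

Answer: 56 28 24 44 39 5 17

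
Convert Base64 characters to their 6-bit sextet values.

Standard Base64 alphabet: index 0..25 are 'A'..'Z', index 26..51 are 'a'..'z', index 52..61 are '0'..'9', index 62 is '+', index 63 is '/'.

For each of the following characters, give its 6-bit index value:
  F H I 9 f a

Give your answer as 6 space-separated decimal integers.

Answer: 5 7 8 61 31 26

Derivation:
'F': A..Z range, ord('F') − ord('A') = 5
'H': A..Z range, ord('H') − ord('A') = 7
'I': A..Z range, ord('I') − ord('A') = 8
'9': 0..9 range, 52 + ord('9') − ord('0') = 61
'f': a..z range, 26 + ord('f') − ord('a') = 31
'a': a..z range, 26 + ord('a') − ord('a') = 26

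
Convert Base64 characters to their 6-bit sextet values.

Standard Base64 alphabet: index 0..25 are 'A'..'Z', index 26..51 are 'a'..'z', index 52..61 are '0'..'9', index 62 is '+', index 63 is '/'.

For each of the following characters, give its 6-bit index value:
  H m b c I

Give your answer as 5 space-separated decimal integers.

'H': A..Z range, ord('H') − ord('A') = 7
'm': a..z range, 26 + ord('m') − ord('a') = 38
'b': a..z range, 26 + ord('b') − ord('a') = 27
'c': a..z range, 26 + ord('c') − ord('a') = 28
'I': A..Z range, ord('I') − ord('A') = 8

Answer: 7 38 27 28 8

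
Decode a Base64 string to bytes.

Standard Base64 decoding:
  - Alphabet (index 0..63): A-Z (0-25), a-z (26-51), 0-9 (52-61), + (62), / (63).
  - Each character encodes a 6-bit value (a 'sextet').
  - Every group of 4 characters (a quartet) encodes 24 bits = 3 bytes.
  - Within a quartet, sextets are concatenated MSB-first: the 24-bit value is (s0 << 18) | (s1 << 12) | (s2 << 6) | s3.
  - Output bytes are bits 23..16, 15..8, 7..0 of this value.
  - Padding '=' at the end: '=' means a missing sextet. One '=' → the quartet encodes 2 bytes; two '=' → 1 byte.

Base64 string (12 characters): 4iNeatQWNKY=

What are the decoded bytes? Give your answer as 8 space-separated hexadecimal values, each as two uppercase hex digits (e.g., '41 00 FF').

After char 0 ('4'=56): chars_in_quartet=1 acc=0x38 bytes_emitted=0
After char 1 ('i'=34): chars_in_quartet=2 acc=0xE22 bytes_emitted=0
After char 2 ('N'=13): chars_in_quartet=3 acc=0x3888D bytes_emitted=0
After char 3 ('e'=30): chars_in_quartet=4 acc=0xE2235E -> emit E2 23 5E, reset; bytes_emitted=3
After char 4 ('a'=26): chars_in_quartet=1 acc=0x1A bytes_emitted=3
After char 5 ('t'=45): chars_in_quartet=2 acc=0x6AD bytes_emitted=3
After char 6 ('Q'=16): chars_in_quartet=3 acc=0x1AB50 bytes_emitted=3
After char 7 ('W'=22): chars_in_quartet=4 acc=0x6AD416 -> emit 6A D4 16, reset; bytes_emitted=6
After char 8 ('N'=13): chars_in_quartet=1 acc=0xD bytes_emitted=6
After char 9 ('K'=10): chars_in_quartet=2 acc=0x34A bytes_emitted=6
After char 10 ('Y'=24): chars_in_quartet=3 acc=0xD298 bytes_emitted=6
Padding '=': partial quartet acc=0xD298 -> emit 34 A6; bytes_emitted=8

Answer: E2 23 5E 6A D4 16 34 A6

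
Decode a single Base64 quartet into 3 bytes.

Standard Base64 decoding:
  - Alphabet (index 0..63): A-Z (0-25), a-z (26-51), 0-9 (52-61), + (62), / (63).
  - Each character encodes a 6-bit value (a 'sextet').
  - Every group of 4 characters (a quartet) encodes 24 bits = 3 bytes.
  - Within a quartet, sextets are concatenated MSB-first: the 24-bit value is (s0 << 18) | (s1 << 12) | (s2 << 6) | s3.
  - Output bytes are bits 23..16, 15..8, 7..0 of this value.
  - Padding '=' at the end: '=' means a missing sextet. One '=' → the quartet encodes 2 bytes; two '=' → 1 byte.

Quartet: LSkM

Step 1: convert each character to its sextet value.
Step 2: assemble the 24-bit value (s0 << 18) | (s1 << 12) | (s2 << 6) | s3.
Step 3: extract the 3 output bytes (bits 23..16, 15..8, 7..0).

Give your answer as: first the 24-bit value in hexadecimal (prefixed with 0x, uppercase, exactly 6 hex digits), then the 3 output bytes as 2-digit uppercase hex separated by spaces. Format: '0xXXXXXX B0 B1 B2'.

Answer: 0x2D290C 2D 29 0C

Derivation:
Sextets: L=11, S=18, k=36, M=12
24-bit: (11<<18) | (18<<12) | (36<<6) | 12
      = 0x2C0000 | 0x012000 | 0x000900 | 0x00000C
      = 0x2D290C
Bytes: (v>>16)&0xFF=2D, (v>>8)&0xFF=29, v&0xFF=0C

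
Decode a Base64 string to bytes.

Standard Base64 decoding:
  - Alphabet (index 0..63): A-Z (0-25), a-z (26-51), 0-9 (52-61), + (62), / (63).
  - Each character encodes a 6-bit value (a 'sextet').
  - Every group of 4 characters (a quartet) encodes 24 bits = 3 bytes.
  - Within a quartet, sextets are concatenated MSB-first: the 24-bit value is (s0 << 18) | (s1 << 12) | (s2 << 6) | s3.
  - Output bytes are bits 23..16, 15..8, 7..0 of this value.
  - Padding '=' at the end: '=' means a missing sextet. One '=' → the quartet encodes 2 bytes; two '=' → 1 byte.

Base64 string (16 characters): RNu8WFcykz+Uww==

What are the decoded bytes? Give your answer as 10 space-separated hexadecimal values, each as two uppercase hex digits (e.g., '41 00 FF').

Answer: 44 DB BC 58 57 32 93 3F 94 C3

Derivation:
After char 0 ('R'=17): chars_in_quartet=1 acc=0x11 bytes_emitted=0
After char 1 ('N'=13): chars_in_quartet=2 acc=0x44D bytes_emitted=0
After char 2 ('u'=46): chars_in_quartet=3 acc=0x1136E bytes_emitted=0
After char 3 ('8'=60): chars_in_quartet=4 acc=0x44DBBC -> emit 44 DB BC, reset; bytes_emitted=3
After char 4 ('W'=22): chars_in_quartet=1 acc=0x16 bytes_emitted=3
After char 5 ('F'=5): chars_in_quartet=2 acc=0x585 bytes_emitted=3
After char 6 ('c'=28): chars_in_quartet=3 acc=0x1615C bytes_emitted=3
After char 7 ('y'=50): chars_in_quartet=4 acc=0x585732 -> emit 58 57 32, reset; bytes_emitted=6
After char 8 ('k'=36): chars_in_quartet=1 acc=0x24 bytes_emitted=6
After char 9 ('z'=51): chars_in_quartet=2 acc=0x933 bytes_emitted=6
After char 10 ('+'=62): chars_in_quartet=3 acc=0x24CFE bytes_emitted=6
After char 11 ('U'=20): chars_in_quartet=4 acc=0x933F94 -> emit 93 3F 94, reset; bytes_emitted=9
After char 12 ('w'=48): chars_in_quartet=1 acc=0x30 bytes_emitted=9
After char 13 ('w'=48): chars_in_quartet=2 acc=0xC30 bytes_emitted=9
Padding '==': partial quartet acc=0xC30 -> emit C3; bytes_emitted=10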